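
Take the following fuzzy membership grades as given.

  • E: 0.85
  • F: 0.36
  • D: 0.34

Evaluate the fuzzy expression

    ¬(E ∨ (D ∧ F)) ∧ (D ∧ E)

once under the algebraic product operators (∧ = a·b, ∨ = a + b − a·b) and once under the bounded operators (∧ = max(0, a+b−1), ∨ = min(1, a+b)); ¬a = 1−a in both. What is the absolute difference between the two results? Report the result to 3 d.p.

Under algebraic product:
  D ∧ F = a·b on (0.3400, 0.3600) = 0.1224
  E ∨ (D ∧ F) = a + b − a·b on (0.8500, 0.1224) = 0.8684
  ¬(E ∨ (D ∧ F)) = 1 − 0.8684 = 0.1316
  D ∧ E = a·b on (0.3400, 0.8500) = 0.2890
  ¬(E ∨ (D ∧ F)) ∧ (D ∧ E) = a·b on (0.1316, 0.2890) = 0.0380
  → value = 0.0380
Under bounded:
  D ∧ F = max(0, a+b−1) on (0.34, 0.36) = 0.00
  E ∨ (D ∧ F) = min(1, a+b) on (0.85, 0.00) = 0.85
  ¬(E ∨ (D ∧ F)) = 1 − 0.85 = 0.15
  D ∧ E = max(0, a+b−1) on (0.34, 0.85) = 0.19
  ¬(E ∨ (D ∧ F)) ∧ (D ∧ E) = max(0, a+b−1) on (0.15, 0.19) = 0.00
  → value = 0.0000
|0.0380 − 0.0000| = 0.038

0.038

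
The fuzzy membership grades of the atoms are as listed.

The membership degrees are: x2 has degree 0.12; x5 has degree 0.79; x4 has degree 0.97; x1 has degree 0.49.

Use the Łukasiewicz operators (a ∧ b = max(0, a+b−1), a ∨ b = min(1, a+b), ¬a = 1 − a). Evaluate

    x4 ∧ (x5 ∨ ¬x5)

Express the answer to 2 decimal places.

0.97

¬x5 = 1 − 0.79 = 0.21
x5 ∨ ¬x5 = min(1, a+b) on (0.79, 0.21) = 1.00
x4 ∧ (x5 ∨ ¬x5) = max(0, a+b−1) on (0.97, 1.00) = 0.97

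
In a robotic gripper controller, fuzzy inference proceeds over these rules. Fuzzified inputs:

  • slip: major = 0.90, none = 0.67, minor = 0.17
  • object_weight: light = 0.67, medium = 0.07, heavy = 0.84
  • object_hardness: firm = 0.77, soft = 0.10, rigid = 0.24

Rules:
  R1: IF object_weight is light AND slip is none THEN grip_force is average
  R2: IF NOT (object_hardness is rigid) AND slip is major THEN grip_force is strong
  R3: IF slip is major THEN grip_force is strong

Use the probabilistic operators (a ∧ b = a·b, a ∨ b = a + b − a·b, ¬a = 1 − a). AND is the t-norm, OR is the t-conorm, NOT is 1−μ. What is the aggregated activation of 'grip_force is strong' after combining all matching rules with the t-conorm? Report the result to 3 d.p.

R1: light=0.67, none=0.67; AND[a·b] → w = 0.4489
R2: ¬rigid=1−0.24=0.76, major=0.90; AND[a·b] → w = 0.6840
R3: major=0.90 → w = 0.9000
Rules with consequent 'strong': {R2, R3} → strengths 0.6840, 0.9000
Aggregate via t-conorm [a + b − a·b]: 0.9684

0.968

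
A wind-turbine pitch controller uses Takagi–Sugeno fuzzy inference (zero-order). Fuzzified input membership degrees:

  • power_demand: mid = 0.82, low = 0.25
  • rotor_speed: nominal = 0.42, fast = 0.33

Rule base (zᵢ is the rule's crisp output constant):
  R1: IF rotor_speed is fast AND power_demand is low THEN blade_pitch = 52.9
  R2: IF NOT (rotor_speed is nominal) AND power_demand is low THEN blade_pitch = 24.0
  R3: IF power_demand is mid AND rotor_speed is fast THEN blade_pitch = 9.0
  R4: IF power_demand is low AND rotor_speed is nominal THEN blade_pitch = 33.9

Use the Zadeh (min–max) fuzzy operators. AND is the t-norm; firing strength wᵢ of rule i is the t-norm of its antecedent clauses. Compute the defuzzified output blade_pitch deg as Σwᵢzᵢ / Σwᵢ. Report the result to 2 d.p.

R1 (z=52.9): fast=0.33, low=0.25; AND[min(a, b)] → w = 0.25
R2 (z=24.0): ¬nominal=1−0.42=0.58, low=0.25; AND[min(a, b)] → w = 0.25
R3 (z=9.0): mid=0.82, fast=0.33; AND[min(a, b)] → w = 0.33
R4 (z=33.9): low=0.25, nominal=0.42; AND[min(a, b)] → w = 0.25
Weighted average = (0.25·52.9 + 0.25·24.0 + 0.33·9.0 + 0.25·33.9) / (0.25 + 0.25 + 0.33 + 0.25)
  = 30.6700 / 1.0800 = 28.40

28.40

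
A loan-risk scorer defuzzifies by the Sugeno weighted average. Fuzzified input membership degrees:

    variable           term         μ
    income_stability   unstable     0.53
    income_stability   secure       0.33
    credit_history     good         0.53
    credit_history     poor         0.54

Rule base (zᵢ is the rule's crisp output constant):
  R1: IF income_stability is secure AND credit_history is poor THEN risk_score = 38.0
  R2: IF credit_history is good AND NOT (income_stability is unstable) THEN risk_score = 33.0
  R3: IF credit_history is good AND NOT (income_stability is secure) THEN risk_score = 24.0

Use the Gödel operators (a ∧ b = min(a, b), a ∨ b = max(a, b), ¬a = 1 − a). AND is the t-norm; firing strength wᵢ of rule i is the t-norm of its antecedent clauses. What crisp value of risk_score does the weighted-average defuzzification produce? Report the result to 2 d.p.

30.65

R1 (z=38.0): secure=0.33, poor=0.54; AND[min(a, b)] → w = 0.33
R2 (z=33.0): good=0.53, ¬unstable=1−0.53=0.47; AND[min(a, b)] → w = 0.47
R3 (z=24.0): good=0.53, ¬secure=1−0.33=0.67; AND[min(a, b)] → w = 0.53
Weighted average = (0.33·38.0 + 0.47·33.0 + 0.53·24.0) / (0.33 + 0.47 + 0.53)
  = 40.7700 / 1.3300 = 30.65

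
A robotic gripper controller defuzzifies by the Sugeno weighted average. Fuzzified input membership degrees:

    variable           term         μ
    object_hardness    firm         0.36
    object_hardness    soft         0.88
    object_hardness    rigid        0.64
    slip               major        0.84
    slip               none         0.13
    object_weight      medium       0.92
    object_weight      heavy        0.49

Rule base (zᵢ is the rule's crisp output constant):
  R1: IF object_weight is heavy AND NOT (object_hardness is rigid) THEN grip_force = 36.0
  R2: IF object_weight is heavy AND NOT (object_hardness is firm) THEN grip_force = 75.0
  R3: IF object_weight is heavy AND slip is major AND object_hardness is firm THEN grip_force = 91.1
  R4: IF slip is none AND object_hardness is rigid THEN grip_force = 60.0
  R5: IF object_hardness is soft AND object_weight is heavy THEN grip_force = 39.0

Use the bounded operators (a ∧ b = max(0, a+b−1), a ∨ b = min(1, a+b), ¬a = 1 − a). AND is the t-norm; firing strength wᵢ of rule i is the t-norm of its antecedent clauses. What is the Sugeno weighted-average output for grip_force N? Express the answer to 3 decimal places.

R1 (z=36.0): heavy=0.49, ¬rigid=1−0.64=0.36; AND[max(0, a+b−1)] → w = 0.00
R2 (z=75.0): heavy=0.49, ¬firm=1−0.36=0.64; AND[max(0, a+b−1)] → w = 0.13
R3 (z=91.1): heavy=0.49, major=0.84, firm=0.36; AND[max(0, a+b−1)] → w = 0.00
R4 (z=60.0): none=0.13, rigid=0.64; AND[max(0, a+b−1)] → w = 0.00
R5 (z=39.0): soft=0.88, heavy=0.49; AND[max(0, a+b−1)] → w = 0.37
Weighted average = (0.00·36.0 + 0.13·75.0 + 0.00·91.1 + 0.00·60.0 + 0.37·39.0) / (0.00 + 0.13 + 0.00 + 0.00 + 0.37)
  = 24.1800 / 0.5000 = 48.360

48.360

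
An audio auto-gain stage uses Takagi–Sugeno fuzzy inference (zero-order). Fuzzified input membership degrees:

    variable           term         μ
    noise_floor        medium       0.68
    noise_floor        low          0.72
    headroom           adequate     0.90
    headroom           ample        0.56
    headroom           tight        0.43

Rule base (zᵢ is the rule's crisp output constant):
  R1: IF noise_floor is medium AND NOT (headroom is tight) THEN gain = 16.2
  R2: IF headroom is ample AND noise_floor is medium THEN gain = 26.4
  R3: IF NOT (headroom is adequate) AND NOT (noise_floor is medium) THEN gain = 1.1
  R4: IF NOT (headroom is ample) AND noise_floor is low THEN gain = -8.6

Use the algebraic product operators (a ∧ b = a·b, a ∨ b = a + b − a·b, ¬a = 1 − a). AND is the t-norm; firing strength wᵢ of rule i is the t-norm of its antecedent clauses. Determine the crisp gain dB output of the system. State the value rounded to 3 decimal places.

12.212

R1 (z=16.2): medium=0.68, ¬tight=1−0.43=0.57; AND[a·b] → w = 0.3876
R2 (z=26.4): ample=0.56, medium=0.68; AND[a·b] → w = 0.3808
R3 (z=1.1): ¬adequate=1−0.90=0.10, ¬medium=1−0.68=0.32; AND[a·b] → w = 0.0320
R4 (z=-8.6): ¬ample=1−0.56=0.44, low=0.72; AND[a·b] → w = 0.3168
Weighted average = (0.3876·16.2 + 0.3808·26.4 + 0.0320·1.1 + 0.3168·-8.6) / (0.3876 + 0.3808 + 0.0320 + 0.3168)
  = 13.6430 / 1.1172 = 12.212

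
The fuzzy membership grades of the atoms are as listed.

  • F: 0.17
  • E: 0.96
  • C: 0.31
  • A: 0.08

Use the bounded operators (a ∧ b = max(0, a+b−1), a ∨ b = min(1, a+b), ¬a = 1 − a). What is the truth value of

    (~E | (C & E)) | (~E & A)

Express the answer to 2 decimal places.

~E = 1 − 0.96 = 0.04
C & E = max(0, a+b−1) on (0.31, 0.96) = 0.27
~E | (C & E) = min(1, a+b) on (0.04, 0.27) = 0.31
~E = 1 − 0.96 = 0.04
~E & A = max(0, a+b−1) on (0.04, 0.08) = 0.00
(~E | (C & E)) | (~E & A) = min(1, a+b) on (0.31, 0.00) = 0.31

0.31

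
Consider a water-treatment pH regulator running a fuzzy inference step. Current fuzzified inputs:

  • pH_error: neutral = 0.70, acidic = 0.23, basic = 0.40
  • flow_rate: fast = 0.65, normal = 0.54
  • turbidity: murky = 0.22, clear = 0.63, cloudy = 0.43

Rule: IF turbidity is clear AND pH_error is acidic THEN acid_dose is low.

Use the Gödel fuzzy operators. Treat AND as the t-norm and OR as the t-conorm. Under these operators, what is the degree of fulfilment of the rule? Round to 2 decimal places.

firing strength: clear=0.63, acidic=0.23; AND[min(a, b)] → w = 0.23

0.23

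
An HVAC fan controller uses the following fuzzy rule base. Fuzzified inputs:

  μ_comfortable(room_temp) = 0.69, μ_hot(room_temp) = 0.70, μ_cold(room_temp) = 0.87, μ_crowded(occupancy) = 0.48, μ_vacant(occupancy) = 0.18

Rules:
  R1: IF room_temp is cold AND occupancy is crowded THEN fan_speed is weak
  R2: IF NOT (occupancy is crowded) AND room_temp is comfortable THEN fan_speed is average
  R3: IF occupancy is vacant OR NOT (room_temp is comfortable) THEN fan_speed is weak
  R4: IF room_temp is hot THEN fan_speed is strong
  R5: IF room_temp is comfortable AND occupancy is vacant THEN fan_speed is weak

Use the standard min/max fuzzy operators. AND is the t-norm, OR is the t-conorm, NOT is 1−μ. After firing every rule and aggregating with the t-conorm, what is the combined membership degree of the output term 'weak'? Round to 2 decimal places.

0.48

R1: cold=0.87, crowded=0.48; AND[min(a, b)] → w = 0.48
R2: ¬crowded=1−0.48=0.52, comfortable=0.69; AND[min(a, b)] → w = 0.52
R3: vacant=0.18, ¬comfortable=1−0.69=0.31; OR[max(a, b)] → w = 0.31
R4: hot=0.70 → w = 0.70
R5: comfortable=0.69, vacant=0.18; AND[min(a, b)] → w = 0.18
Rules with consequent 'weak': {R1, R3, R5} → strengths 0.48, 0.31, 0.18
Aggregate via t-conorm [max(a, b)]: 0.48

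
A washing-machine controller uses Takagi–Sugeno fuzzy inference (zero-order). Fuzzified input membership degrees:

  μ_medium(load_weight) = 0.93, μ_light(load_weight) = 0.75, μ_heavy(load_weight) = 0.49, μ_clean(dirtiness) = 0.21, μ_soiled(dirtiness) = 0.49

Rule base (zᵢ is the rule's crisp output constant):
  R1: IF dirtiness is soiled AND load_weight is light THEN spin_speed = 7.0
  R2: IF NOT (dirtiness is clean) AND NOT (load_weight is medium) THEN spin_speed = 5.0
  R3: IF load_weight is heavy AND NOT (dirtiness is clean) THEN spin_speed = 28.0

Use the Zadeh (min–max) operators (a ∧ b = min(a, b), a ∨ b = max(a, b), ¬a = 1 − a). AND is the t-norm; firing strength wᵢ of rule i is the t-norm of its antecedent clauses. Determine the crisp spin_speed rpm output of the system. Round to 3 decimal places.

R1 (z=7.0): soiled=0.49, light=0.75; AND[min(a, b)] → w = 0.49
R2 (z=5.0): ¬clean=1−0.21=0.79, ¬medium=1−0.93=0.07; AND[min(a, b)] → w = 0.07
R3 (z=28.0): heavy=0.49, ¬clean=1−0.21=0.79; AND[min(a, b)] → w = 0.49
Weighted average = (0.49·7.0 + 0.07·5.0 + 0.49·28.0) / (0.49 + 0.07 + 0.49)
  = 17.5000 / 1.0500 = 16.667

16.667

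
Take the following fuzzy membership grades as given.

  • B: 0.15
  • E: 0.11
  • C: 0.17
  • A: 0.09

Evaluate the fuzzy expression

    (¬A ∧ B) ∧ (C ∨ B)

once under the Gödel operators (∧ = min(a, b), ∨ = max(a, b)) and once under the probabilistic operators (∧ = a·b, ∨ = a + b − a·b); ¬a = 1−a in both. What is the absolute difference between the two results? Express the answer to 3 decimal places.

Under Gödel:
  ¬A = 1 − 0.09 = 0.91
  ¬A ∧ B = min(a, b) on (0.91, 0.15) = 0.15
  C ∨ B = max(a, b) on (0.17, 0.15) = 0.17
  (¬A ∧ B) ∧ (C ∨ B) = min(a, b) on (0.15, 0.17) = 0.15
  → value = 0.1500
Under probabilistic:
  ¬A = 1 − 0.0900 = 0.9100
  ¬A ∧ B = a·b on (0.9100, 0.1500) = 0.1365
  C ∨ B = a + b − a·b on (0.1700, 0.1500) = 0.2945
  (¬A ∧ B) ∧ (C ∨ B) = a·b on (0.1365, 0.2945) = 0.0402
  → value = 0.0402
|0.1500 − 0.0402| = 0.110

0.110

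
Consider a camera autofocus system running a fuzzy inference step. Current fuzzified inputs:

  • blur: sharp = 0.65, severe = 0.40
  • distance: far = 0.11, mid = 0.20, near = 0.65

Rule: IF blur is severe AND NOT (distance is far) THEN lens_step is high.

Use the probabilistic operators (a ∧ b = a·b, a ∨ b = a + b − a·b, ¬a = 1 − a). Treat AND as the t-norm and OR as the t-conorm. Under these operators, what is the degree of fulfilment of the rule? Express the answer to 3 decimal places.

0.356

firing strength: severe=0.40, ¬far=1−0.11=0.89; AND[a·b] → w = 0.3560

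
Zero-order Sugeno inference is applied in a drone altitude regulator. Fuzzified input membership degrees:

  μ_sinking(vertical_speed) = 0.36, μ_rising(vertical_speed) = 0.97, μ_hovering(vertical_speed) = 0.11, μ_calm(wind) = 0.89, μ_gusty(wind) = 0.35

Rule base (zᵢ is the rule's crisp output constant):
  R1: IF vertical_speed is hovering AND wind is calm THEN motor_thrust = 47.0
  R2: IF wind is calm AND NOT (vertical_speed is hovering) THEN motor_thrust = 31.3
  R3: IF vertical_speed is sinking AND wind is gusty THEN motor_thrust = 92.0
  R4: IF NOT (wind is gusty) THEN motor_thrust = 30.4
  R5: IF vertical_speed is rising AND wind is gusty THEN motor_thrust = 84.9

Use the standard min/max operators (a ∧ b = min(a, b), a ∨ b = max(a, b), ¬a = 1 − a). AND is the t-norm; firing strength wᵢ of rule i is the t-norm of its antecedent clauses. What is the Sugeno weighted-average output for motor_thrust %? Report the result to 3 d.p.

48.809

R1 (z=47.0): hovering=0.11, calm=0.89; AND[min(a, b)] → w = 0.11
R2 (z=31.3): calm=0.89, ¬hovering=1−0.11=0.89; AND[min(a, b)] → w = 0.89
R3 (z=92.0): sinking=0.36, gusty=0.35; AND[min(a, b)] → w = 0.35
R4 (z=30.4): ¬gusty=1−0.35=0.65 → w = 0.65
R5 (z=84.9): rising=0.97, gusty=0.35; AND[min(a, b)] → w = 0.35
Weighted average = (0.11·47.0 + 0.89·31.3 + 0.35·92.0 + 0.65·30.4 + 0.35·84.9) / (0.11 + 0.89 + 0.35 + 0.65 + 0.35)
  = 114.7020 / 2.3500 = 48.809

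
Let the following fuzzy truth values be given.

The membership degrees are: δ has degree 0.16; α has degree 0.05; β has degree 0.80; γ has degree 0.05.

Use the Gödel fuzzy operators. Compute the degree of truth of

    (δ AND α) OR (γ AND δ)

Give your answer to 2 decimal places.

0.05

δ AND α = min(a, b) on (0.16, 0.05) = 0.05
γ AND δ = min(a, b) on (0.05, 0.16) = 0.05
(δ AND α) OR (γ AND δ) = max(a, b) on (0.05, 0.05) = 0.05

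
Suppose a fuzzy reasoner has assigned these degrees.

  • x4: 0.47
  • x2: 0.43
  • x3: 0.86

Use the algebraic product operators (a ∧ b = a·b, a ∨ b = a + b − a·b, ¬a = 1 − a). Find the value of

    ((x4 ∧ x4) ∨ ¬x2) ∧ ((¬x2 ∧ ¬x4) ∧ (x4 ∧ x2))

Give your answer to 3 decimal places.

x4 ∧ x4 = a·b on (0.4700, 0.4700) = 0.2209
¬x2 = 1 − 0.4300 = 0.5700
(x4 ∧ x4) ∨ ¬x2 = a + b − a·b on (0.2209, 0.5700) = 0.6650
¬x2 = 1 − 0.4300 = 0.5700
¬x4 = 1 − 0.4700 = 0.5300
¬x2 ∧ ¬x4 = a·b on (0.5700, 0.5300) = 0.3021
x4 ∧ x2 = a·b on (0.4700, 0.4300) = 0.2021
(¬x2 ∧ ¬x4) ∧ (x4 ∧ x2) = a·b on (0.3021, 0.2021) = 0.0611
((x4 ∧ x4) ∨ ¬x2) ∧ ((¬x2 ∧ ¬x4) ∧ (x4 ∧ x2)) = a·b on (0.6650, 0.0611) = 0.0406

0.041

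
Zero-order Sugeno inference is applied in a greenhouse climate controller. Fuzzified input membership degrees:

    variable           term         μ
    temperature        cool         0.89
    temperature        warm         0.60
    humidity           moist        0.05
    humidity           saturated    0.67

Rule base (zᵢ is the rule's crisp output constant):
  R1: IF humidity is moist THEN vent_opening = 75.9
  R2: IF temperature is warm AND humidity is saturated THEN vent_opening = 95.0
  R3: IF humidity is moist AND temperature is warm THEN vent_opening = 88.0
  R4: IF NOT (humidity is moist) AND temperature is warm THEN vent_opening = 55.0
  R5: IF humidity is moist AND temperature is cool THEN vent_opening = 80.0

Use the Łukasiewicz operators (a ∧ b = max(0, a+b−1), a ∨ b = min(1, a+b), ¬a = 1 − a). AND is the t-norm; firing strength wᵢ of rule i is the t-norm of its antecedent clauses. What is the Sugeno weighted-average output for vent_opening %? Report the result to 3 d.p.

R1 (z=75.9): moist=0.05 → w = 0.05
R2 (z=95.0): warm=0.60, saturated=0.67; AND[max(0, a+b−1)] → w = 0.27
R3 (z=88.0): moist=0.05, warm=0.60; AND[max(0, a+b−1)] → w = 0.00
R4 (z=55.0): ¬moist=1−0.05=0.95, warm=0.60; AND[max(0, a+b−1)] → w = 0.55
R5 (z=80.0): moist=0.05, cool=0.89; AND[max(0, a+b−1)] → w = 0.00
Weighted average = (0.05·75.9 + 0.27·95.0 + 0.00·88.0 + 0.55·55.0 + 0.00·80.0) / (0.05 + 0.27 + 0.00 + 0.55 + 0.00)
  = 59.6950 / 0.8700 = 68.615

68.615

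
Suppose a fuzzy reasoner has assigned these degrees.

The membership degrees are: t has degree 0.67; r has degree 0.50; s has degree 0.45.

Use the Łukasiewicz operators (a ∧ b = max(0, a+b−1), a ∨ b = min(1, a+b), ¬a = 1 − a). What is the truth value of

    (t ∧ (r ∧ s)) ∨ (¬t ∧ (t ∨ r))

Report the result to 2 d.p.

r ∧ s = max(0, a+b−1) on (0.50, 0.45) = 0.00
t ∧ (r ∧ s) = max(0, a+b−1) on (0.67, 0.00) = 0.00
¬t = 1 − 0.67 = 0.33
t ∨ r = min(1, a+b) on (0.67, 0.50) = 1.00
¬t ∧ (t ∨ r) = max(0, a+b−1) on (0.33, 1.00) = 0.33
(t ∧ (r ∧ s)) ∨ (¬t ∧ (t ∨ r)) = min(1, a+b) on (0.00, 0.33) = 0.33

0.33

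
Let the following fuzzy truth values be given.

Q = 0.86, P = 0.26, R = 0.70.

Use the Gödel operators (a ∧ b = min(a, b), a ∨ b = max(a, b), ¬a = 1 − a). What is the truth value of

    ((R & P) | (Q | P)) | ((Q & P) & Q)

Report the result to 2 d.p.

R & P = min(a, b) on (0.70, 0.26) = 0.26
Q | P = max(a, b) on (0.86, 0.26) = 0.86
(R & P) | (Q | P) = max(a, b) on (0.26, 0.86) = 0.86
Q & P = min(a, b) on (0.86, 0.26) = 0.26
(Q & P) & Q = min(a, b) on (0.26, 0.86) = 0.26
((R & P) | (Q | P)) | ((Q & P) & Q) = max(a, b) on (0.86, 0.26) = 0.86

0.86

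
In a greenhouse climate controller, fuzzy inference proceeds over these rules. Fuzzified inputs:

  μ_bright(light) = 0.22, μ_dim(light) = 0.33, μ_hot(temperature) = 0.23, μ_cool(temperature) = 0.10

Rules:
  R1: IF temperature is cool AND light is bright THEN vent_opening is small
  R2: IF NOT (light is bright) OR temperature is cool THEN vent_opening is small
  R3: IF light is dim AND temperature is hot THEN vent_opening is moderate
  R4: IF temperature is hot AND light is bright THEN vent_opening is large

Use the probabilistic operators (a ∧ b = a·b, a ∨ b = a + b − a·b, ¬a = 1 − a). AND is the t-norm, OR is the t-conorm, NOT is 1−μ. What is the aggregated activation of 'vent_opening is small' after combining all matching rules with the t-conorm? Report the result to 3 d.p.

R1: cool=0.10, bright=0.22; AND[a·b] → w = 0.0220
R2: ¬bright=1−0.22=0.78, cool=0.10; OR[a + b − a·b] → w = 0.8020
R3: dim=0.33, hot=0.23; AND[a·b] → w = 0.0759
R4: hot=0.23, bright=0.22; AND[a·b] → w = 0.0506
Rules with consequent 'small': {R1, R2} → strengths 0.0220, 0.8020
Aggregate via t-conorm [a + b − a·b]: 0.8064

0.806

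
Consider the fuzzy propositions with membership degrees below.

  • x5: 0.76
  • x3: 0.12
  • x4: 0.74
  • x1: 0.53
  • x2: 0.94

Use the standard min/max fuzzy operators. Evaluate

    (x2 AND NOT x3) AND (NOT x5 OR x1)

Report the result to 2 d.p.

NOT x3 = 1 − 0.12 = 0.88
x2 AND NOT x3 = min(a, b) on (0.94, 0.88) = 0.88
NOT x5 = 1 − 0.76 = 0.24
NOT x5 OR x1 = max(a, b) on (0.24, 0.53) = 0.53
(x2 AND NOT x3) AND (NOT x5 OR x1) = min(a, b) on (0.88, 0.53) = 0.53

0.53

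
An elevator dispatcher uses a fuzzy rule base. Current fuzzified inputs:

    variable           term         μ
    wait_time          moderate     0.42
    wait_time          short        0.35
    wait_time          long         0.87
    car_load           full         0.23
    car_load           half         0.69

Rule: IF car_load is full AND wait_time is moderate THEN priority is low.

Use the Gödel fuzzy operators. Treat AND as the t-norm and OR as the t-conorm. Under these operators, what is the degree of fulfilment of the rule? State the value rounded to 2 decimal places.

0.23

firing strength: full=0.23, moderate=0.42; AND[min(a, b)] → w = 0.23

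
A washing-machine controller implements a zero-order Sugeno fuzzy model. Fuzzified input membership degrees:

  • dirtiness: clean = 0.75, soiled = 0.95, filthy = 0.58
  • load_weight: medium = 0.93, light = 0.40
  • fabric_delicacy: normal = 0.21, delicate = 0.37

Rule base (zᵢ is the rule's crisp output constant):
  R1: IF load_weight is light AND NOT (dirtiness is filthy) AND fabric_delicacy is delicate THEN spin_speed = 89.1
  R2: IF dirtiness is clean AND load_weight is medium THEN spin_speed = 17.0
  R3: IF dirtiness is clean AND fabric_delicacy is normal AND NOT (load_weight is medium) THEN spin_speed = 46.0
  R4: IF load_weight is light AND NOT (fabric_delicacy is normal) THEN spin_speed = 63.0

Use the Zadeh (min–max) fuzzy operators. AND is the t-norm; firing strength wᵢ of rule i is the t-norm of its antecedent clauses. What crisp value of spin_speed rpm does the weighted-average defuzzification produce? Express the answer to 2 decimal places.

46.63

R1 (z=89.1): light=0.40, ¬filthy=1−0.58=0.42, delicate=0.37; AND[min(a, b)] → w = 0.37
R2 (z=17.0): clean=0.75, medium=0.93; AND[min(a, b)] → w = 0.75
R3 (z=46.0): clean=0.75, normal=0.21, ¬medium=1−0.93=0.07; AND[min(a, b)] → w = 0.07
R4 (z=63.0): light=0.40, ¬normal=1−0.21=0.79; AND[min(a, b)] → w = 0.40
Weighted average = (0.37·89.1 + 0.75·17.0 + 0.07·46.0 + 0.40·63.0) / (0.37 + 0.75 + 0.07 + 0.40)
  = 74.1370 / 1.5900 = 46.63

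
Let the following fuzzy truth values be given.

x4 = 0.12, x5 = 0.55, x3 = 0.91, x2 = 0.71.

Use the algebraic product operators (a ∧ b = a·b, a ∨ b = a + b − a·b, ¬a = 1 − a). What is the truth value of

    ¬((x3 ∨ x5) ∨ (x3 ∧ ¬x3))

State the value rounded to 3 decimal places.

x3 ∨ x5 = a + b − a·b on (0.9100, 0.5500) = 0.9595
¬x3 = 1 − 0.9100 = 0.0900
x3 ∧ ¬x3 = a·b on (0.9100, 0.0900) = 0.0819
(x3 ∨ x5) ∨ (x3 ∧ ¬x3) = a + b − a·b on (0.9595, 0.0819) = 0.9628
¬((x3 ∨ x5) ∨ (x3 ∧ ¬x3)) = 1 − 0.9628 = 0.0372

0.037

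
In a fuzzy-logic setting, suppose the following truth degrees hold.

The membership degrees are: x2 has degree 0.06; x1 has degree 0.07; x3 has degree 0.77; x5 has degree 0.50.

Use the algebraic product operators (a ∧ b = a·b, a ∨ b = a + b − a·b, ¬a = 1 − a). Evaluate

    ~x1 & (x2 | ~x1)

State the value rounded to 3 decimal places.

0.869

~x1 = 1 − 0.0700 = 0.9300
~x1 = 1 − 0.0700 = 0.9300
x2 | ~x1 = a + b − a·b on (0.0600, 0.9300) = 0.9342
~x1 & (x2 | ~x1) = a·b on (0.9300, 0.9342) = 0.8688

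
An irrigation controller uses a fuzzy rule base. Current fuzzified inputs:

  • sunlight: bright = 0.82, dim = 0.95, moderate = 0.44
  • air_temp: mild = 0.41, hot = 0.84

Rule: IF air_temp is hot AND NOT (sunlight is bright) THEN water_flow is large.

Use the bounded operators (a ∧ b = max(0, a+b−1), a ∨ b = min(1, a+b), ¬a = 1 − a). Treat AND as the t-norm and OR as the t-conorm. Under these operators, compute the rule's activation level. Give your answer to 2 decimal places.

0.02

firing strength: hot=0.84, ¬bright=1−0.82=0.18; AND[max(0, a+b−1)] → w = 0.02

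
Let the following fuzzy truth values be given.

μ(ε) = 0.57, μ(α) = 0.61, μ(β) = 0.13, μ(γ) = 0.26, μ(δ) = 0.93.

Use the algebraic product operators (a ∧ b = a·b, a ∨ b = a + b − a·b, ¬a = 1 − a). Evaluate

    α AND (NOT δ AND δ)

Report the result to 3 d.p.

NOT δ = 1 − 0.9300 = 0.0700
NOT δ AND δ = a·b on (0.0700, 0.9300) = 0.0651
α AND (NOT δ AND δ) = a·b on (0.6100, 0.0651) = 0.0397

0.040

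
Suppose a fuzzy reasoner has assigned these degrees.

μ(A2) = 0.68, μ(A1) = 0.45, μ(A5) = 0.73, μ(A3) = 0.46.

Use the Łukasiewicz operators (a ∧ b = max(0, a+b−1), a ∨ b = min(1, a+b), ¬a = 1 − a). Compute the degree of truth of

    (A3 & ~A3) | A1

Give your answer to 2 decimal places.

0.45

~A3 = 1 − 0.46 = 0.54
A3 & ~A3 = max(0, a+b−1) on (0.46, 0.54) = 0.00
(A3 & ~A3) | A1 = min(1, a+b) on (0.00, 0.45) = 0.45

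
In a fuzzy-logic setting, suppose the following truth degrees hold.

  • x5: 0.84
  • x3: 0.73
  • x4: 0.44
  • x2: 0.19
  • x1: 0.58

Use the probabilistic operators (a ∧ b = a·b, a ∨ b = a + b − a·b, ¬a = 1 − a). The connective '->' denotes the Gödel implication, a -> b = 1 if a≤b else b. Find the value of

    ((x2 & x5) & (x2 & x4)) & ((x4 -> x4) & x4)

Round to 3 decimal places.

x2 & x5 = a·b on (0.1900, 0.8400) = 0.1596
x2 & x4 = a·b on (0.1900, 0.4400) = 0.0836
(x2 & x5) & (x2 & x4) = a·b on (0.1596, 0.0836) = 0.0133
x4 -> x4  [Gödel: 1 if a≤b else b] with a=0.4400, b=0.4400 → 1.0000
(x4 -> x4) & x4 = a·b on (1.0000, 0.4400) = 0.4400
((x2 & x5) & (x2 & x4)) & ((x4 -> x4) & x4) = a·b on (0.0133, 0.4400) = 0.0059

0.006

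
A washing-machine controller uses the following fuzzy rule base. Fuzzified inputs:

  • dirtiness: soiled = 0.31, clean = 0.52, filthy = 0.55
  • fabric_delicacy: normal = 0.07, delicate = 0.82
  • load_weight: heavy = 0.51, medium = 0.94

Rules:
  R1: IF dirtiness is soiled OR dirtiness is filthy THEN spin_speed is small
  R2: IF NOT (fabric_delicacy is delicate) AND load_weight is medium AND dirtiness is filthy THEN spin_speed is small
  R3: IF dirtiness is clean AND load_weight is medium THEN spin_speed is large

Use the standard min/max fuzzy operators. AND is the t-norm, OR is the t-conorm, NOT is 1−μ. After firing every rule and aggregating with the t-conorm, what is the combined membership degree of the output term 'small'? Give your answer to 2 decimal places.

0.55

R1: soiled=0.31, filthy=0.55; OR[max(a, b)] → w = 0.55
R2: ¬delicate=1−0.82=0.18, medium=0.94, filthy=0.55; AND[min(a, b)] → w = 0.18
R3: clean=0.52, medium=0.94; AND[min(a, b)] → w = 0.52
Rules with consequent 'small': {R1, R2} → strengths 0.55, 0.18
Aggregate via t-conorm [max(a, b)]: 0.55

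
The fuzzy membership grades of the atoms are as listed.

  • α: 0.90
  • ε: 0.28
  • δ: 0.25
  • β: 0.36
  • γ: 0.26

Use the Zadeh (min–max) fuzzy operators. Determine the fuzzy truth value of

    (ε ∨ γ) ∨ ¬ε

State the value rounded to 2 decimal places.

0.72

ε ∨ γ = max(a, b) on (0.28, 0.26) = 0.28
¬ε = 1 − 0.28 = 0.72
(ε ∨ γ) ∨ ¬ε = max(a, b) on (0.28, 0.72) = 0.72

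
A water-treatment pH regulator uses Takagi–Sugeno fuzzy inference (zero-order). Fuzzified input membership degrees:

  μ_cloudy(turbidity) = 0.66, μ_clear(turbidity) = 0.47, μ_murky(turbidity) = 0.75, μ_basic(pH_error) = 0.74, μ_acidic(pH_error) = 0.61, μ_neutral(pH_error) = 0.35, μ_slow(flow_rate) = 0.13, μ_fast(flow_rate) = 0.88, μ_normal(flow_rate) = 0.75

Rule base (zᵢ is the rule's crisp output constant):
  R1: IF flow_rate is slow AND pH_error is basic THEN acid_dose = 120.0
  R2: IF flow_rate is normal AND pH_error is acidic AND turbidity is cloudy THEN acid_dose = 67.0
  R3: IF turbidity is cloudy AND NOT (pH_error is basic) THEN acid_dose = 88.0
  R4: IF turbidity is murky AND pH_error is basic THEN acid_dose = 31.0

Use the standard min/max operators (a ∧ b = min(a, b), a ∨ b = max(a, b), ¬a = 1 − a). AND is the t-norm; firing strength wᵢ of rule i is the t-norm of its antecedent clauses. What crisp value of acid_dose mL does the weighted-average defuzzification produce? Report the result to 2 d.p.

58.79

R1 (z=120.0): slow=0.13, basic=0.74; AND[min(a, b)] → w = 0.13
R2 (z=67.0): normal=0.75, acidic=0.61, cloudy=0.66; AND[min(a, b)] → w = 0.61
R3 (z=88.0): cloudy=0.66, ¬basic=1−0.74=0.26; AND[min(a, b)] → w = 0.26
R4 (z=31.0): murky=0.75, basic=0.74; AND[min(a, b)] → w = 0.74
Weighted average = (0.13·120.0 + 0.61·67.0 + 0.26·88.0 + 0.74·31.0) / (0.13 + 0.61 + 0.26 + 0.74)
  = 102.2900 / 1.7400 = 58.79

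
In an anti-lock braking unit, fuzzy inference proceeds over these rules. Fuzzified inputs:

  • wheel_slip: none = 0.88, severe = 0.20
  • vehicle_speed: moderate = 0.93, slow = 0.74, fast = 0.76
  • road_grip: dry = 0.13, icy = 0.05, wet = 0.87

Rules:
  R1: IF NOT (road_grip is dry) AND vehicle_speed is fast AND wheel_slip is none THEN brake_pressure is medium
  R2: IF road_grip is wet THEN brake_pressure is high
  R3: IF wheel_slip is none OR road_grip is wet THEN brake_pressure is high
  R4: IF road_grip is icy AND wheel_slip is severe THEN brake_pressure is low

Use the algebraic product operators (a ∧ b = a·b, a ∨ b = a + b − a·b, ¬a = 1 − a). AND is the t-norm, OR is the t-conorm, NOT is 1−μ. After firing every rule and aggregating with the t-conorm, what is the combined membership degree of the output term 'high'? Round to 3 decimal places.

0.998

R1: ¬dry=1−0.13=0.87, fast=0.76, none=0.88; AND[a·b] → w = 0.5819
R2: wet=0.87 → w = 0.8700
R3: none=0.88, wet=0.87; OR[a + b − a·b] → w = 0.9844
R4: icy=0.05, severe=0.20; AND[a·b] → w = 0.0100
Rules with consequent 'high': {R2, R3} → strengths 0.8700, 0.9844
Aggregate via t-conorm [a + b − a·b]: 0.9980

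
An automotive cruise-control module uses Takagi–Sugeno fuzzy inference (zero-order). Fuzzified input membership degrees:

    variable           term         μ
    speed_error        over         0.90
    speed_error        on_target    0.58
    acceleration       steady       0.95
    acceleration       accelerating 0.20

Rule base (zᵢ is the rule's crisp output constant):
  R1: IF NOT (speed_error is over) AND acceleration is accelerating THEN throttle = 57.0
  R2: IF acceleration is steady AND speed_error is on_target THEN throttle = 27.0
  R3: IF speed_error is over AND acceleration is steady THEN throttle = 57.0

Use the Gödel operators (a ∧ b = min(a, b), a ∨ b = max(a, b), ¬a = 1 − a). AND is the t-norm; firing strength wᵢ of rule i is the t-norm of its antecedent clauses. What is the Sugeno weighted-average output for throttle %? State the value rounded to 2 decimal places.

R1 (z=57.0): ¬over=1−0.90=0.10, accelerating=0.20; AND[min(a, b)] → w = 0.10
R2 (z=27.0): steady=0.95, on_target=0.58; AND[min(a, b)] → w = 0.58
R3 (z=57.0): over=0.90, steady=0.95; AND[min(a, b)] → w = 0.90
Weighted average = (0.10·57.0 + 0.58·27.0 + 0.90·57.0) / (0.10 + 0.58 + 0.90)
  = 72.6600 / 1.5800 = 45.99

45.99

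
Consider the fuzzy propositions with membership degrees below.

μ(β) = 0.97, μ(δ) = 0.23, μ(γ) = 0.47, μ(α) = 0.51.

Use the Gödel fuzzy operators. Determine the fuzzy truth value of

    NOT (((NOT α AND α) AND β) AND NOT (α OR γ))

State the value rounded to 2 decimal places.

0.51

NOT α = 1 − 0.51 = 0.49
NOT α AND α = min(a, b) on (0.49, 0.51) = 0.49
(NOT α AND α) AND β = min(a, b) on (0.49, 0.97) = 0.49
α OR γ = max(a, b) on (0.51, 0.47) = 0.51
NOT (α OR γ) = 1 − 0.51 = 0.49
((NOT α AND α) AND β) AND NOT (α OR γ) = min(a, b) on (0.49, 0.49) = 0.49
NOT (((NOT α AND α) AND β) AND NOT (α OR γ)) = 1 − 0.49 = 0.51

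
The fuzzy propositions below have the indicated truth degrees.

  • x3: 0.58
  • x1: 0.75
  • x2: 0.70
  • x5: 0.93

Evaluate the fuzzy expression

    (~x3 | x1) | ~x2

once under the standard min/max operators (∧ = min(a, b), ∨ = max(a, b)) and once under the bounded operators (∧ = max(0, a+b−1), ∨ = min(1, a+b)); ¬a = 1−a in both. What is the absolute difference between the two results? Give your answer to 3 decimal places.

Under standard min/max:
  ~x3 = 1 − 0.58 = 0.42
  ~x3 | x1 = max(a, b) on (0.42, 0.75) = 0.75
  ~x2 = 1 − 0.70 = 0.30
  (~x3 | x1) | ~x2 = max(a, b) on (0.75, 0.30) = 0.75
  → value = 0.7500
Under bounded:
  ~x3 = 1 − 0.58 = 0.42
  ~x3 | x1 = min(1, a+b) on (0.42, 0.75) = 1.00
  ~x2 = 1 − 0.70 = 0.30
  (~x3 | x1) | ~x2 = min(1, a+b) on (1.00, 0.30) = 1.00
  → value = 1.0000
|0.7500 − 1.0000| = 0.250

0.250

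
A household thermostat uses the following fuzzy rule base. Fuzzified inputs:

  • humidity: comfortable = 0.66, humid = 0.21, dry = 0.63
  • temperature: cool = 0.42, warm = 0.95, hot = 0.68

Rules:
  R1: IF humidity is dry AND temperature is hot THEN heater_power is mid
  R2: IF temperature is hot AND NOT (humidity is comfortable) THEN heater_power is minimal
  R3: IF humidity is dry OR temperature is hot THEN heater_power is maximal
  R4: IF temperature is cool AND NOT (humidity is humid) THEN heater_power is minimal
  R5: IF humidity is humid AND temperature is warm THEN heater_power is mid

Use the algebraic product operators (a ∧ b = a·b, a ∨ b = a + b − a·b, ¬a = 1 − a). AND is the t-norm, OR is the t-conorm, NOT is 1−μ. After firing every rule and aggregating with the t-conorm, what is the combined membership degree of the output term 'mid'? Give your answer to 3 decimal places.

R1: dry=0.63, hot=0.68; AND[a·b] → w = 0.4284
R2: hot=0.68, ¬comfortable=1−0.66=0.34; AND[a·b] → w = 0.2312
R3: dry=0.63, hot=0.68; OR[a + b − a·b] → w = 0.8816
R4: cool=0.42, ¬humid=1−0.21=0.79; AND[a·b] → w = 0.3318
R5: humid=0.21, warm=0.95; AND[a·b] → w = 0.1995
Rules with consequent 'mid': {R1, R5} → strengths 0.4284, 0.1995
Aggregate via t-conorm [a + b − a·b]: 0.5424

0.542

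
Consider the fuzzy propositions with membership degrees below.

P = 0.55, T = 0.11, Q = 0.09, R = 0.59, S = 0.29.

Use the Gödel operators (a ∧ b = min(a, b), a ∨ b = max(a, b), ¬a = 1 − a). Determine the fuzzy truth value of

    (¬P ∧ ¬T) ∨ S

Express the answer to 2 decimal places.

¬P = 1 − 0.55 = 0.45
¬T = 1 − 0.11 = 0.89
¬P ∧ ¬T = min(a, b) on (0.45, 0.89) = 0.45
(¬P ∧ ¬T) ∨ S = max(a, b) on (0.45, 0.29) = 0.45

0.45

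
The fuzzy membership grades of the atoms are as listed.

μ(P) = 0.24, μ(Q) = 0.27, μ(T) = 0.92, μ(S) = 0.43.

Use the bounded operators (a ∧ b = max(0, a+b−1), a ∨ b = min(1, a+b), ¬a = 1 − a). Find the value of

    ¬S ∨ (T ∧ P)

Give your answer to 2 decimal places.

0.73

¬S = 1 − 0.43 = 0.57
T ∧ P = max(0, a+b−1) on (0.92, 0.24) = 0.16
¬S ∨ (T ∧ P) = min(1, a+b) on (0.57, 0.16) = 0.73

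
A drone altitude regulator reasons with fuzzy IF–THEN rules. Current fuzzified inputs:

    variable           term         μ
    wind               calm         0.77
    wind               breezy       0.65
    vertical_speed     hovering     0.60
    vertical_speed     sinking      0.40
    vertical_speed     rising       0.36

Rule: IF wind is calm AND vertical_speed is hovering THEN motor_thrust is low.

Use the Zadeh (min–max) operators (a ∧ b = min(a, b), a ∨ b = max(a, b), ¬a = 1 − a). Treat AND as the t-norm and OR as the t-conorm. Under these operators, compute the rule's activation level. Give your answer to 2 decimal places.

0.60

firing strength: calm=0.77, hovering=0.60; AND[min(a, b)] → w = 0.60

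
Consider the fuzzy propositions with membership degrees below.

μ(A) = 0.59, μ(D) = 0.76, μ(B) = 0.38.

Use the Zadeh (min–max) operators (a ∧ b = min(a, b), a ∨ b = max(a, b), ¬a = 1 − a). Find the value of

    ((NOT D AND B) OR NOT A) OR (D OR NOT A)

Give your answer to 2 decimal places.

0.76

NOT D = 1 − 0.76 = 0.24
NOT D AND B = min(a, b) on (0.24, 0.38) = 0.24
NOT A = 1 − 0.59 = 0.41
(NOT D AND B) OR NOT A = max(a, b) on (0.24, 0.41) = 0.41
NOT A = 1 − 0.59 = 0.41
D OR NOT A = max(a, b) on (0.76, 0.41) = 0.76
((NOT D AND B) OR NOT A) OR (D OR NOT A) = max(a, b) on (0.41, 0.76) = 0.76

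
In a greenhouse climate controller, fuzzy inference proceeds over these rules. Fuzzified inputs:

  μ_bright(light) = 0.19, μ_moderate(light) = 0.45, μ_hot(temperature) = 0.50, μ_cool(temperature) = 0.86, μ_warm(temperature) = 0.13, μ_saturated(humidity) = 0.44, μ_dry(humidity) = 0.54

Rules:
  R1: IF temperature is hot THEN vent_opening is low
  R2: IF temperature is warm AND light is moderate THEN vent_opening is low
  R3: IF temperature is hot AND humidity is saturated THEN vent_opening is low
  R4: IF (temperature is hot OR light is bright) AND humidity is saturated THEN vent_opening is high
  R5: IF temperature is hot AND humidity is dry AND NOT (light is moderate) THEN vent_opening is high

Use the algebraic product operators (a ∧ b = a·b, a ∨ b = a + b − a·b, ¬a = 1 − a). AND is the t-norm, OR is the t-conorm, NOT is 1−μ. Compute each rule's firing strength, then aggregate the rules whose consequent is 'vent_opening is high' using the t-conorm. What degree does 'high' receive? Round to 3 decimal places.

0.371

R1: hot=0.50 → w = 0.5000
R2: warm=0.13, moderate=0.45; AND[a·b] → w = 0.0585
R3: hot=0.50, saturated=0.44; AND[a·b] → w = 0.2200
R4: (hot=0.50 OR bright=0.19) = 0.5950; AND[a·b] with saturated=0.44 → w = 0.2618
R5: hot=0.50, dry=0.54, ¬moderate=1−0.45=0.55; AND[a·b] → w = 0.1485
Rules with consequent 'high': {R4, R5} → strengths 0.2618, 0.1485
Aggregate via t-conorm [a + b − a·b]: 0.3714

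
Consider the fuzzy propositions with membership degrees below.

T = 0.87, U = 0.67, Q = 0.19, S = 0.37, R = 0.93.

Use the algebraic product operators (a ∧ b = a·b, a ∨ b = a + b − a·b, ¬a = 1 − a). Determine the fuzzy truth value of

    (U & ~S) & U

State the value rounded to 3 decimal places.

~S = 1 − 0.3700 = 0.6300
U & ~S = a·b on (0.6700, 0.6300) = 0.4221
(U & ~S) & U = a·b on (0.4221, 0.6700) = 0.2828

0.283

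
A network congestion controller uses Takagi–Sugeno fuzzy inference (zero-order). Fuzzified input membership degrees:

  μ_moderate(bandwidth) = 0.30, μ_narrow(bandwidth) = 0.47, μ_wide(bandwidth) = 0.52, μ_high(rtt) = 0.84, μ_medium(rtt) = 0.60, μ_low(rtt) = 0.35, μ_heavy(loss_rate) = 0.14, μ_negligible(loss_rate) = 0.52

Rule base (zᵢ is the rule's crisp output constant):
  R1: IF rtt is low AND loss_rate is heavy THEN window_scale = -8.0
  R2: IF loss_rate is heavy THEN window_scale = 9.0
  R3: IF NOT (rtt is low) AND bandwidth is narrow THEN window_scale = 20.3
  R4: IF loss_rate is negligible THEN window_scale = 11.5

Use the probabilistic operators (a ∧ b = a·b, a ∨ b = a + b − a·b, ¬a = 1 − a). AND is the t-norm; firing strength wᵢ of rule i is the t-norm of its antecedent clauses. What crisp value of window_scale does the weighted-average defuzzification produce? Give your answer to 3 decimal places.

12.863

R1 (z=-8.0): low=0.35, heavy=0.14; AND[a·b] → w = 0.0490
R2 (z=9.0): heavy=0.14 → w = 0.1400
R3 (z=20.3): ¬low=1−0.35=0.65, narrow=0.47; AND[a·b] → w = 0.3055
R4 (z=11.5): negligible=0.52 → w = 0.5200
Weighted average = (0.0490·-8.0 + 0.1400·9.0 + 0.3055·20.3 + 0.5200·11.5) / (0.0490 + 0.1400 + 0.3055 + 0.5200)
  = 13.0496 / 1.0145 = 12.863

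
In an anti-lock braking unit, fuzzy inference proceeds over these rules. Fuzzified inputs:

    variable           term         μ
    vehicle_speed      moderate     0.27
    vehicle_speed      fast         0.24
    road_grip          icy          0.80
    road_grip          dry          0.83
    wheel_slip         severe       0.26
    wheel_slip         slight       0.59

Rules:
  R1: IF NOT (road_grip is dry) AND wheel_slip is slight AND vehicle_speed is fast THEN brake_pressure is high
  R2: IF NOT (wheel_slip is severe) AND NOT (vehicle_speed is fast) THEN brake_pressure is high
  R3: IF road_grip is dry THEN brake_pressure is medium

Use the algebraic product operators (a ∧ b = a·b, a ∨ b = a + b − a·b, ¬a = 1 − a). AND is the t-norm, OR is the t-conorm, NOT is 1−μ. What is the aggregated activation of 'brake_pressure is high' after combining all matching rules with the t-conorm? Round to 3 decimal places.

R1: ¬dry=1−0.83=0.17, slight=0.59, fast=0.24; AND[a·b] → w = 0.0241
R2: ¬severe=1−0.26=0.74, ¬fast=1−0.24=0.76; AND[a·b] → w = 0.5624
R3: dry=0.83 → w = 0.8300
Rules with consequent 'high': {R1, R2} → strengths 0.0241, 0.5624
Aggregate via t-conorm [a + b − a·b]: 0.5729

0.573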